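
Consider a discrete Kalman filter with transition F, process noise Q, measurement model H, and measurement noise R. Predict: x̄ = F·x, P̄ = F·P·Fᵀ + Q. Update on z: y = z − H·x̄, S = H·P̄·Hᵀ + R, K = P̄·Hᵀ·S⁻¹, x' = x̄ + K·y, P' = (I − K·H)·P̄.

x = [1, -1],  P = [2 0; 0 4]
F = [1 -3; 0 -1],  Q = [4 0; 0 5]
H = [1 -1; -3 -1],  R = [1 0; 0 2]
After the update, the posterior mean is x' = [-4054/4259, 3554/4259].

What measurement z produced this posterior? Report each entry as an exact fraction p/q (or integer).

x̄ = F·x = [4, 1]
P̄ = F·P·Fᵀ + Q = [42 12; 12 9]
S = H·P̄·Hᵀ + R = [28 -93; -93 461]
K = P̄·Hᵀ·S⁻¹ = [996/4259 -1074/4259; -2802/4259 -981/4259]
x' − x̄ = [-21090/4259, -705/4259] = K·y
y = (KᵀK)⁻¹·Kᵀ·(x' − x̄) = [-5, 15]
z = y + H·x̄ = [-5, 15] + [3, -13] = [-2, 2]

z = [-2, 2]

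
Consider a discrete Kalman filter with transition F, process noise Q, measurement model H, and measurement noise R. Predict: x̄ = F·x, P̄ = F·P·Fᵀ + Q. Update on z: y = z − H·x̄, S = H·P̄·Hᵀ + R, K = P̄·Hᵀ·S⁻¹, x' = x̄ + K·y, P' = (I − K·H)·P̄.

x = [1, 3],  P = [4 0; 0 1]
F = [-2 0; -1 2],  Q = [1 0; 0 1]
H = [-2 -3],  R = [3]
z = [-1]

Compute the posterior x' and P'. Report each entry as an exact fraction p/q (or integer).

x' = [-269/62, 405/124]
P' = [213/62 -255/124; -255/124 383/248]

x̄ = F·x = [-2, 5]
P̄ = F·P·Fᵀ + Q = [17 8; 8 9]
y = z − H·x̄ = [10]
S = H·P̄·Hᵀ + R = [248]
K = P̄·Hᵀ·S⁻¹ = [-29/124; -43/248]
x' = x̄ + K·y = [-269/62, 405/124]
P' = (I − K·H)·P̄ = [213/62 -255/124; -255/124 383/248]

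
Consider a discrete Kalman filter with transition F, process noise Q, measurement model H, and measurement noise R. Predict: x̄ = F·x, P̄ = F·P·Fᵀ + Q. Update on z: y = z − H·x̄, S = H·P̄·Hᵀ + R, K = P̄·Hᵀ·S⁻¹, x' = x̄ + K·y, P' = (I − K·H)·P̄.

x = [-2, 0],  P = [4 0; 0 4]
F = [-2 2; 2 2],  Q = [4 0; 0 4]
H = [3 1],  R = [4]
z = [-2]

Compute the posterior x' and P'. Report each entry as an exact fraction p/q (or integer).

x̄ = F·x = [4, -4]
P̄ = F·P·Fᵀ + Q = [36 0; 0 36]
y = z − H·x̄ = [-10]
S = H·P̄·Hᵀ + R = [364]
K = P̄·Hᵀ·S⁻¹ = [27/91; 9/91]
x' = x̄ + K·y = [94/91, -454/91]
P' = (I − K·H)·P̄ = [360/91 -972/91; -972/91 2952/91]

x' = [94/91, -454/91]
P' = [360/91 -972/91; -972/91 2952/91]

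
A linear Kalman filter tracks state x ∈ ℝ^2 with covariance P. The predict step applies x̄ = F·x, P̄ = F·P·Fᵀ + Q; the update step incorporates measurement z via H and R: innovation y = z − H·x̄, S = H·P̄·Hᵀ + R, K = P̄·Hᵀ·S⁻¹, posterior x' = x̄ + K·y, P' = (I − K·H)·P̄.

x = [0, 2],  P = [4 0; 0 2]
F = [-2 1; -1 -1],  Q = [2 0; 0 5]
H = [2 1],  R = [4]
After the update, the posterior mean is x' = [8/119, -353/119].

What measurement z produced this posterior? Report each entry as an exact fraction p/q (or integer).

z = [-3]

x̄ = F·x = [2, -2]
P̄ = F·P·Fᵀ + Q = [20 6; 6 11]
S = H·P̄·Hᵀ + R = [119]
K = P̄·Hᵀ·S⁻¹ = [46/119; 23/119]
x' − x̄ = [-230/119, -115/119] = K·y
y = (KᵀK)⁻¹·Kᵀ·(x' − x̄) = [-5]
z = y + H·x̄ = [-5] + [2] = [-3]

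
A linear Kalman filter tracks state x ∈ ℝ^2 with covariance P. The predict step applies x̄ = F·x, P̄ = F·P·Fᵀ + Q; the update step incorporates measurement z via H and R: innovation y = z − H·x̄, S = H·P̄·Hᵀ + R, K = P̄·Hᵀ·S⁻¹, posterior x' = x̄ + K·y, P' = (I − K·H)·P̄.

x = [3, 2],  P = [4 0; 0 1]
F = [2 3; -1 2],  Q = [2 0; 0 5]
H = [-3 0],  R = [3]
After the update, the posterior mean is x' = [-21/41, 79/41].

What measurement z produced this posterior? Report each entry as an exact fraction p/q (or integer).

z = [2]

x̄ = F·x = [12, 1]
P̄ = F·P·Fᵀ + Q = [27 -2; -2 13]
S = H·P̄·Hᵀ + R = [246]
K = P̄·Hᵀ·S⁻¹ = [-27/82; 1/41]
x' − x̄ = [-513/41, 38/41] = K·y
y = (KᵀK)⁻¹·Kᵀ·(x' − x̄) = [38]
z = y + H·x̄ = [38] + [-36] = [2]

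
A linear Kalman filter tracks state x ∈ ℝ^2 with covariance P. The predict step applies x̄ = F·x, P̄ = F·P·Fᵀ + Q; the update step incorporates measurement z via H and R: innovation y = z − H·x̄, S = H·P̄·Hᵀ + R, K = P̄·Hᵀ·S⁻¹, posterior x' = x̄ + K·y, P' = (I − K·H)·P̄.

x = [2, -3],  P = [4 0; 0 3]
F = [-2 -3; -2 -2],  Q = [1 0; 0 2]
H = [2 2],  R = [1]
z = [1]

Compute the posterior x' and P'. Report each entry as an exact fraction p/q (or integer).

x' = [817/569, -526/569]
P' = [700/569 -622/569; -622/569 686/569]

x̄ = F·x = [5, 2]
P̄ = F·P·Fᵀ + Q = [44 34; 34 30]
y = z − H·x̄ = [-13]
S = H·P̄·Hᵀ + R = [569]
K = P̄·Hᵀ·S⁻¹ = [156/569; 128/569]
x' = x̄ + K·y = [817/569, -526/569]
P' = (I − K·H)·P̄ = [700/569 -622/569; -622/569 686/569]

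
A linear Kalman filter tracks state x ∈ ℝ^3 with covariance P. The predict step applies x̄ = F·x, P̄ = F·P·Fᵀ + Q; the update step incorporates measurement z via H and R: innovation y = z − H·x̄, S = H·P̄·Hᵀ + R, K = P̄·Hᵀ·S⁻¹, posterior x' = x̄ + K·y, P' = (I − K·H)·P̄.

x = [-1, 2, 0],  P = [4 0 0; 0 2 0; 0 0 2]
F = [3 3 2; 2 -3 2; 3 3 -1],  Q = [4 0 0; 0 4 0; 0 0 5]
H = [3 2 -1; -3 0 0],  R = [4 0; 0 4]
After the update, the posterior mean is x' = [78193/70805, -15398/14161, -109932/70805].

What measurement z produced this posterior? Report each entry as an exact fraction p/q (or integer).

z = [3, -3]

x̄ = F·x = [3, -8, 3]
P̄ = F·P·Fᵀ + Q = [66 14 50; 14 46 2; 50 2 61]
S = H·P̄·Hᵀ + R = [703 -528; -528 598]
K = P̄·Hᵀ·S⁻¹ = [352/70805 -23133/70805; 5676/14161 4017/14161; -11793/70805 -28173/70805]
x' − x̄ = [-134222/70805, 97890/14161, -322347/70805] = K·y
y = (KᵀK)⁻¹·Kᵀ·(x' − x̄) = [13, 6]
z = y + H·x̄ = [13, 6] + [-10, -9] = [3, -3]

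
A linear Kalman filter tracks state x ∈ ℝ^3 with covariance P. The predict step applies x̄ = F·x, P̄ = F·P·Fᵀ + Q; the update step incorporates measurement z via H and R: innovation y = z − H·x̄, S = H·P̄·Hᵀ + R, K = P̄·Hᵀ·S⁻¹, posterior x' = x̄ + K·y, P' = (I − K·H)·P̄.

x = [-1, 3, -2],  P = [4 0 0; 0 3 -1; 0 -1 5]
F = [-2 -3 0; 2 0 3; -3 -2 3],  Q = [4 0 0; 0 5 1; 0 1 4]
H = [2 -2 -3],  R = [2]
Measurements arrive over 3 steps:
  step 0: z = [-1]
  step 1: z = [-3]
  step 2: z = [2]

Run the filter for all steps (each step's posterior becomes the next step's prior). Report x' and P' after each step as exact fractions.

step 0: x̄ = F·x = [-7, -8, -9]
step 0: P̄ = F·P·Fᵀ + Q = [47 -7 51; -7 66 28; 51 28 109]
step 0: y = z − H·x̄ = [-30]
step 0: S = H·P̄·Hᵀ + R = [1215]
step 0: K = P̄·Hᵀ·S⁻¹ = [-1/27; -46/243; -281/1215]
step 0: x' = x̄ + K·y = [-53/9, -188/81, -167/81]
step 0: P' = (I − K·H)·P̄ = [136/3 -419/27 1096/27; -419/27 5458/243 -6122/243; 1096/27 -6122/243 53474/1215]
step 1: x̄ = F·x = [506/27, -485/27, 1306/81]
step 1: P̄ = F·P·Fᵀ + Q = [5434/27 -2836/27 15245/81; -2836/27 144389/135 87707/405; 15245/81 87707/405 344306/1215]
step 1: y = z − H·x̄ = [-757/27]
step 1: S = H·P̄·Hᵀ + R = [238036/27]
step 1: K = P̄·Hᵀ·S⁻¹ = [1295/238036; -80969/238036; -36727/357054]
step 1: x' = x̄ + K·y = [4424663/238036, -2005701/238036, 6786661/357054]
step 1: P' = (I − K·H)·P̄ = [47844837/238036 -21119083/238036 68962625/357054; -21119083/238036 58884637/1190180 -164075207/1785270; 68962625/357054 -164075207/1785270 509071967/2677905]
step 2: x̄ = F·x = [-2832223/238036, 5605662/59509, 4310735/238036]
step 2: P̄ = F·P·Fᵀ + Q = [224474213/1190180 -179531377/297545 21111279/1190180; -179531377/297545 1439410127/297545 247797294/297545; 21111279/1190180 247797294/297545 337303977/1190180]
step 2: y = z − H·x̄ = [63918019/238036]
step 2: S = H·P̄·Hᵀ + R = [8870502773/238036]
step 2: K = P̄·Hᵀ·S⁻¹ = [364373121/8870502773; -3185019912/8870502773; -590413545/8870502773]
step 2: x' = x̄ + K·y = [-700136230/806409343, -1787354544/806409343, 191079800/806409343]
step 2: P' = (I − K·H)·P̄ = [5576300527429/44352513865 -2383908657359/44352513865 5305591546122/44352513865; -2383908657359/44352513865 1476276247999/44352513865 -2562839870532/44352513865; 5305591546122/44352513865 -2562839870532/44352513865 5247588989586/44352513865]

step 0: x' = [-53/9, -188/81, -167/81], P' = [136/3 -419/27 1096/27; -419/27 5458/243 -6122/243; 1096/27 -6122/243 53474/1215]
step 1: x' = [4424663/238036, -2005701/238036, 6786661/357054], P' = [47844837/238036 -21119083/238036 68962625/357054; -21119083/238036 58884637/1190180 -164075207/1785270; 68962625/357054 -164075207/1785270 509071967/2677905]
step 2: x' = [-700136230/806409343, -1787354544/806409343, 191079800/806409343], P' = [5576300527429/44352513865 -2383908657359/44352513865 5305591546122/44352513865; -2383908657359/44352513865 1476276247999/44352513865 -2562839870532/44352513865; 5305591546122/44352513865 -2562839870532/44352513865 5247588989586/44352513865]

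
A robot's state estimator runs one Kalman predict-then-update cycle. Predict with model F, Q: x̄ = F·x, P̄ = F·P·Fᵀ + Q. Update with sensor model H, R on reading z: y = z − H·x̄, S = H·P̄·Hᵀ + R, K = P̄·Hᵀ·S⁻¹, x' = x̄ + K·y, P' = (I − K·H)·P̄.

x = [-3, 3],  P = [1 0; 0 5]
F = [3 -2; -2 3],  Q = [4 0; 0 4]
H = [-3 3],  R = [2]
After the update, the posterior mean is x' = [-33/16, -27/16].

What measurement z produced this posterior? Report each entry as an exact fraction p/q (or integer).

x̄ = F·x = [-15, 15]
P̄ = F·P·Fᵀ + Q = [33 -36; -36 53]
S = H·P̄·Hᵀ + R = [1424]
K = P̄·Hᵀ·S⁻¹ = [-207/1424; 3/16]
x' − x̄ = [207/16, -267/16] = K·y
y = (KᵀK)⁻¹·Kᵀ·(x' − x̄) = [-89]
z = y + H·x̄ = [-89] + [90] = [1]

z = [1]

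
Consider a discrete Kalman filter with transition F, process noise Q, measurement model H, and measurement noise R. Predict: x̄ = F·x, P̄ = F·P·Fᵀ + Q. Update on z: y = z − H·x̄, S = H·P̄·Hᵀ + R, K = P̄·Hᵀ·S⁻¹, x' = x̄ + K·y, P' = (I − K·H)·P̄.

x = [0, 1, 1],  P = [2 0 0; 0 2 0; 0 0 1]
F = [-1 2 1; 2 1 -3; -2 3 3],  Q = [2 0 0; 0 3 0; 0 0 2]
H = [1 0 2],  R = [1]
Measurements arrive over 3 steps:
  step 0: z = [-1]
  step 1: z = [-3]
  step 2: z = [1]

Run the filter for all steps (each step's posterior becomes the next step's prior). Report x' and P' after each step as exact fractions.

step 0: x' = [-3/7, -38/119, -30/119], P' = [29/14 33/14 -13/14; 33/14 4611/238 -293/238; -13/14 -293/238 157/238]
step 1: x' = [-85369/127757, -67434/127757, -148902/127757], P' = [324018/127757 778916/127757 -146028/127757; 778916/127757 5903130/127757 -381107/127757; -146028/127757 -381107/127757 96933/127757]
step 2: x' = [152459098/148640255, 101497352/29728051, -2230096/148640255], P' = [770775937/297280510 192823929/29728051 -173606057/148640255; 192823929/29728051 1453261766/29728051 -93773897/29728051; -173606057/148640255 -93773897/29728051 114403159/148640255]

step 0: x̄ = F·x = [3, -2, 6]
step 0: P̄ = F·P·Fᵀ + Q = [13 -3 19; -3 22 -11; 19 -11 37]
step 0: y = z − H·x̄ = [-16]
step 0: S = H·P̄·Hᵀ + R = [238]
step 0: K = P̄·Hᵀ·S⁻¹ = [3/14; -25/238; 93/238]
step 0: x' = x̄ + K·y = [-3/7, -38/119, -30/119]
step 0: P' = (I − K·H)·P̄ = [29/14 33/14 -13/14; 33/14 4611/238 -293/238; -13/14 -293/238 157/238]
step 1: x̄ = F·x = [-55/119, -50/119, -6/7]
step 1: P̄ = F·P·Fᵀ + Q = [8298/119 4904/119 696/7; 4904/119 7682/119 347/7; 696/7 347/7 1059/7]
step 1: y = z − H·x̄ = [-14/17]
step 1: S = H·P̄·Hᵀ + R = [18251/17]
step 1: K = P̄·Hᵀ·S⁻¹ = [4566/18251; 2386/18251; 6834/18251]
step 1: x' = x̄ + K·y = [-85369/127757, -67434/127757, -148902/127757]
step 1: P' = (I − K·H)·P̄ = [324018/127757 778916/127757 -146028/127757; 778916/127757 5903130/127757 -381107/127757; -146028/127757 -381107/127757 96933/127757]
step 2: x̄ = F·x = [-28343/18251, 208534/127757, -478270/127757]
step 2: P̄ = F·P·Fᵀ + Q = [2848707/18251 2054224/18251 4029340/18251; 2054224/18251 15609512/127757 19190891/127757; 4029340/18251 19190891/127757 41097571/127757]
step 2: y = z − H·x̄ = [1282698/127757]
step 2: S = H·P̄·Hᵀ + R = [297280510/127757]
step 2: K = P̄·Hᵀ·S⁻¹ = [76351709/297280510; 5276135/29728051; 55200261/148640255]
step 2: x' = x̄ + K·y = [152459098/148640255, 101497352/29728051, -2230096/148640255]
step 2: P' = (I − K·H)·P̄ = [770775937/297280510 192823929/29728051 -173606057/148640255; 192823929/29728051 1453261766/29728051 -93773897/29728051; -173606057/148640255 -93773897/29728051 114403159/148640255]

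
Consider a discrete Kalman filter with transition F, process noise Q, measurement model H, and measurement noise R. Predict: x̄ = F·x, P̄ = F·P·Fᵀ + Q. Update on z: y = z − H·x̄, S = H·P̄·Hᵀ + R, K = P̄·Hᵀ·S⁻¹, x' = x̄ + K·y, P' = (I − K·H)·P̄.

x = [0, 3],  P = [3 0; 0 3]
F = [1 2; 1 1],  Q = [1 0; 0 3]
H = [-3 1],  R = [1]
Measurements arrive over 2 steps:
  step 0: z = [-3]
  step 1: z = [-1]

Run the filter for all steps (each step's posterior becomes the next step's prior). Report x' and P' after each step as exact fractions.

step 0: x' = [33/25, 21/25], P' = [79/100 99/50; 99/50 144/25]
step 1: x' = [1651/2497, 2383/2497], P' = [7107/9988 17321/9988; 17321/9988 49901/9988]

step 0: x̄ = F·x = [6, 3]
step 0: P̄ = F·P·Fᵀ + Q = [16 9; 9 9]
step 0: y = z − H·x̄ = [12]
step 0: S = H·P̄·Hᵀ + R = [100]
step 0: K = P̄·Hᵀ·S⁻¹ = [-39/100; -9/50]
step 0: x' = x̄ + K·y = [33/25, 21/25]
step 0: P' = (I − K·H)·P̄ = [79/100 99/50; 99/50 144/25]
step 1: x̄ = F·x = [3, 54/25]
step 1: P̄ = F·P·Fᵀ + Q = [131/4 73/4; 73/4 1351/100]
step 1: y = z − H·x̄ = [146/25]
step 1: S = H·P̄·Hᵀ + R = [4994/25]
step 1: K = P̄·Hᵀ·S⁻¹ = [-1000/2497; -1031/4994]
step 1: x' = x̄ + K·y = [1651/2497, 2383/2497]
step 1: P' = (I − K·H)·P̄ = [7107/9988 17321/9988; 17321/9988 49901/9988]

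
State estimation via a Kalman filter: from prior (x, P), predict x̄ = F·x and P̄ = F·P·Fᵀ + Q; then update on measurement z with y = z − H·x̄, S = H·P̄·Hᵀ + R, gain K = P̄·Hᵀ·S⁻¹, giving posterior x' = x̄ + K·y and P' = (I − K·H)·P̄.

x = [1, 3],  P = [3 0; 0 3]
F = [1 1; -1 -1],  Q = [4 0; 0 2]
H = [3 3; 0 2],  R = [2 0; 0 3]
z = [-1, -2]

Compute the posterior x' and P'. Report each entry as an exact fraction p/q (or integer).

x' = [451/454, -1169/908]
P' = [200/227 -153/227; -153/227 309/454]

x̄ = F·x = [4, -4]
P̄ = F·P·Fᵀ + Q = [10 -6; -6 8]
y = z − H·x̄ = [-1, 6]
S = H·P̄·Hᵀ + R = [56 12; 12 35]
K = P̄·Hᵀ·S⁻¹ = [141/454 -102/227; 9/908 103/227]
x' = x̄ + K·y = [451/454, -1169/908]
P' = (I − K·H)·P̄ = [200/227 -153/227; -153/227 309/454]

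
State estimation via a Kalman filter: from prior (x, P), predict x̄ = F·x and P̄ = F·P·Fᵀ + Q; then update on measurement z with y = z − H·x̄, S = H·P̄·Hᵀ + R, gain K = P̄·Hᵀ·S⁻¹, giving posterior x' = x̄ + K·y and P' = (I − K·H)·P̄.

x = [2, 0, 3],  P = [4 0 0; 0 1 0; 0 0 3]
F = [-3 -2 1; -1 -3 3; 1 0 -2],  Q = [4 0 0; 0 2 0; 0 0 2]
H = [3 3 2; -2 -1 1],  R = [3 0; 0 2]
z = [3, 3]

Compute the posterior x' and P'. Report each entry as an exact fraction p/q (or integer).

x̄ = F·x = [-3, 7, -4]
P̄ = F·P·Fᵀ + Q = [47 27 -18; 27 42 -22; -18 -22 18]
y = z − H·x̄ = [-1, 8]
S = H·P̄·Hᵀ + R = [882 -619; -619 474]
K = P̄·Hᵀ·S⁻¹ = [2123/34907 -7464/34907; 4220/34907 -3179/34907; 7228/34907 15036/34907]
x' = x̄ + K·y = [-166556/34907, 214697/34907, -26568/34907]
P' = (I − K·H)·P̄ = [208255/34907 -284312/34907 117270/34907; -284312/34907 403112/34907 -171870/34907; 117270/34907 -171870/34907 92742/34907]

x' = [-166556/34907, 214697/34907, -26568/34907]
P' = [208255/34907 -284312/34907 117270/34907; -284312/34907 403112/34907 -171870/34907; 117270/34907 -171870/34907 92742/34907]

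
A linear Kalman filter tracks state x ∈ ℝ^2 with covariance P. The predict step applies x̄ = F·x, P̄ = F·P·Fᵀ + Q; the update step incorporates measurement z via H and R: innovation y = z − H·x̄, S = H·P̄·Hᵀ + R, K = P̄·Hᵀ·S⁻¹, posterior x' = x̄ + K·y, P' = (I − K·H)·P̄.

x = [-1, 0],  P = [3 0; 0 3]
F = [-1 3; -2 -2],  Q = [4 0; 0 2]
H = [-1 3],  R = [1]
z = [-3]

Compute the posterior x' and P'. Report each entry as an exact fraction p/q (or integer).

x̄ = F·x = [1, 2]
P̄ = F·P·Fᵀ + Q = [34 -12; -12 26]
y = z − H·x̄ = [-8]
S = H·P̄·Hᵀ + R = [341]
K = P̄·Hᵀ·S⁻¹ = [-70/341; 90/341]
x' = x̄ + K·y = [901/341, -38/341]
P' = (I − K·H)·P̄ = [6694/341 2208/341; 2208/341 766/341]

x' = [901/341, -38/341]
P' = [6694/341 2208/341; 2208/341 766/341]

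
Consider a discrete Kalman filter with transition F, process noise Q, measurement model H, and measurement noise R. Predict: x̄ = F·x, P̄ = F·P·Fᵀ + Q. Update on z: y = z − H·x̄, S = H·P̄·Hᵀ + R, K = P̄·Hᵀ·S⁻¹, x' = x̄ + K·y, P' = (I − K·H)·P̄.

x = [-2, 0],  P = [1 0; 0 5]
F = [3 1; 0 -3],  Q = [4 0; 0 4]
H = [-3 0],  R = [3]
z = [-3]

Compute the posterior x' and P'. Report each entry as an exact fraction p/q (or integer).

x̄ = F·x = [-6, 0]
P̄ = F·P·Fᵀ + Q = [18 -15; -15 49]
y = z − H·x̄ = [-21]
S = H·P̄·Hᵀ + R = [165]
K = P̄·Hᵀ·S⁻¹ = [-18/55; 3/11]
x' = x̄ + K·y = [48/55, -63/11]
P' = (I − K·H)·P̄ = [18/55 -3/11; -3/11 404/11]

x' = [48/55, -63/11]
P' = [18/55 -3/11; -3/11 404/11]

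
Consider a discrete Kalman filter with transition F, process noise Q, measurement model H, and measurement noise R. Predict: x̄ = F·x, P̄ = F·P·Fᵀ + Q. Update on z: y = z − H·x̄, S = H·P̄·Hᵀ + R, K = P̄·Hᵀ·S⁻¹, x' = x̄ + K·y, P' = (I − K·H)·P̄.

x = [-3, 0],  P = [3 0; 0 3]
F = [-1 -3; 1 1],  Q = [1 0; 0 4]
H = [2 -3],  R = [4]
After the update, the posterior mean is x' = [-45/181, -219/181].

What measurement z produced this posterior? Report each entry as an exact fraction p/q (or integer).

x̄ = F·x = [3, -3]
P̄ = F·P·Fᵀ + Q = [31 -12; -12 10]
S = H·P̄·Hᵀ + R = [362]
K = P̄·Hᵀ·S⁻¹ = [49/181; -27/181]
x' − x̄ = [-588/181, 324/181] = K·y
y = (KᵀK)⁻¹·Kᵀ·(x' − x̄) = [-12]
z = y + H·x̄ = [-12] + [15] = [3]

z = [3]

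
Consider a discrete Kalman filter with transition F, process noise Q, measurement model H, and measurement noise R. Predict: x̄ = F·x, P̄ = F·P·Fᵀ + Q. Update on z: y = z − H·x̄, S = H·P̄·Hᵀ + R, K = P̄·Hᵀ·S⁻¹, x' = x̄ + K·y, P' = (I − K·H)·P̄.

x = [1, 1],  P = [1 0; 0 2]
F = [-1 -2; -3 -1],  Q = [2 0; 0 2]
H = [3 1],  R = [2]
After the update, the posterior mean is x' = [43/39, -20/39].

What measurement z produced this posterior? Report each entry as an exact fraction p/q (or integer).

z = [3]

x̄ = F·x = [-3, -4]
P̄ = F·P·Fᵀ + Q = [11 7; 7 13]
S = H·P̄·Hᵀ + R = [156]
K = P̄·Hᵀ·S⁻¹ = [10/39; 17/78]
x' − x̄ = [160/39, 136/39] = K·y
y = (KᵀK)⁻¹·Kᵀ·(x' − x̄) = [16]
z = y + H·x̄ = [16] + [-13] = [3]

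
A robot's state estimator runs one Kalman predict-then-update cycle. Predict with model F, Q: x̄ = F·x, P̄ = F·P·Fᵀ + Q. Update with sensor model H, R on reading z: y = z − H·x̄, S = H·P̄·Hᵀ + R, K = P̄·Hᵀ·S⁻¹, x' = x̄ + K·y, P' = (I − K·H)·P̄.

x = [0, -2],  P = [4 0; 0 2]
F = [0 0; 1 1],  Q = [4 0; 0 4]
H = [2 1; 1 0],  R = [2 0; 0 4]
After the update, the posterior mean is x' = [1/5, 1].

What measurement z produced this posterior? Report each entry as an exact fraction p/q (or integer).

x̄ = F·x = [0, -2]
P̄ = F·P·Fᵀ + Q = [4 0; 0 10]
S = H·P̄·Hᵀ + R = [28 8; 8 8]
K = P̄·Hᵀ·S⁻¹ = [1/5 3/10; 1/2 -1/2]
x' − x̄ = [1/5, 3] = K·y
y = (KᵀK)⁻¹·Kᵀ·(x' − x̄) = [4, -2]
z = y + H·x̄ = [4, -2] + [-2, 0] = [2, -2]

z = [2, -2]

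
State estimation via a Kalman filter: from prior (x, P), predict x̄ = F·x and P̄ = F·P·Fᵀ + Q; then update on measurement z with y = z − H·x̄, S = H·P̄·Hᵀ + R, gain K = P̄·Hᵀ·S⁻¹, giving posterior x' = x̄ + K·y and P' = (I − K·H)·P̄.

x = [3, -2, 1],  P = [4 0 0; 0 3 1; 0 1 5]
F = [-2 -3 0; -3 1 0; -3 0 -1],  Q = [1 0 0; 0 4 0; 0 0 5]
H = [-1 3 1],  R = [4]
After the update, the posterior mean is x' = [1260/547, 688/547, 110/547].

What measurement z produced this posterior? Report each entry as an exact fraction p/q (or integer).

x̄ = F·x = [0, -11, -10]
P̄ = F·P·Fᵀ + Q = [44 15 27; 15 43 35; 27 35 46]
S = H·P̄·Hᵀ + R = [547]
K = P̄·Hᵀ·S⁻¹ = [28/547; 149/547; 124/547]
x' − x̄ = [1260/547, 6705/547, 5580/547] = K·y
y = (KᵀK)⁻¹·Kᵀ·(x' − x̄) = [45]
z = y + H·x̄ = [45] + [-43] = [2]

z = [2]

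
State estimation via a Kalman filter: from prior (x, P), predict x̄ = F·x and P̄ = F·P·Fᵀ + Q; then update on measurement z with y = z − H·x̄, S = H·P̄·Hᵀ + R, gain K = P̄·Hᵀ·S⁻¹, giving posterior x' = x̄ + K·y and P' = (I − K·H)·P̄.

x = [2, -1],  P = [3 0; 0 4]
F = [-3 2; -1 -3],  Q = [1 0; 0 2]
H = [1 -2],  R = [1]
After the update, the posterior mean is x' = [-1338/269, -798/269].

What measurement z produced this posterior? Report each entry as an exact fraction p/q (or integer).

z = [1]

x̄ = F·x = [-8, 1]
P̄ = F·P·Fᵀ + Q = [44 -15; -15 41]
S = H·P̄·Hᵀ + R = [269]
K = P̄·Hᵀ·S⁻¹ = [74/269; -97/269]
x' − x̄ = [814/269, -1067/269] = K·y
y = (KᵀK)⁻¹·Kᵀ·(x' − x̄) = [11]
z = y + H·x̄ = [11] + [-10] = [1]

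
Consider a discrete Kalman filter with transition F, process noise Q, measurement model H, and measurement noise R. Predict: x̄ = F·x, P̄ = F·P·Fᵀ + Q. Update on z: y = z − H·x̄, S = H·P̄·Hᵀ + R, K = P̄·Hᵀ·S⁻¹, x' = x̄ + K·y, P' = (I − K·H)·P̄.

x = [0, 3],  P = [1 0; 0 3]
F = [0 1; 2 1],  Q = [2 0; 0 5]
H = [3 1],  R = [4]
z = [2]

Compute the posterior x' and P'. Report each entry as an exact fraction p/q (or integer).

x̄ = F·x = [3, 3]
P̄ = F·P·Fᵀ + Q = [5 3; 3 12]
y = z − H·x̄ = [-10]
S = H·P̄·Hᵀ + R = [79]
K = P̄·Hᵀ·S⁻¹ = [18/79; 21/79]
x' = x̄ + K·y = [57/79, 27/79]
P' = (I − K·H)·P̄ = [71/79 -141/79; -141/79 507/79]

x' = [57/79, 27/79]
P' = [71/79 -141/79; -141/79 507/79]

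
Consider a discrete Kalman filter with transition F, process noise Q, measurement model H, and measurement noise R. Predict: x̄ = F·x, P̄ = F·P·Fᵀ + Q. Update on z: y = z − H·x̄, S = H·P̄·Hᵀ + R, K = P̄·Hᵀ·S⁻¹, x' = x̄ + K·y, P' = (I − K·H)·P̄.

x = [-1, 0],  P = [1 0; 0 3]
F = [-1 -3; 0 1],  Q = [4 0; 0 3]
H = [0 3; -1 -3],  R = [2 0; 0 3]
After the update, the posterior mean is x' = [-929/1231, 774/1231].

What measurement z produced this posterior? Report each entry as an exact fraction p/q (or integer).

z = [2, -1]

x̄ = F·x = [1, 0]
P̄ = F·P·Fᵀ + Q = [32 -9; -9 6]
S = H·P̄·Hᵀ + R = [56 -27; -27 35]
K = P̄·Hᵀ·S⁻¹ = [-1080/1231 -1009/1231; 387/1231 -18/1231]
x' − x̄ = [-2160/1231, 774/1231] = K·y
y = (KᵀK)⁻¹·Kᵀ·(x' − x̄) = [2, 0]
z = y + H·x̄ = [2, 0] + [0, -1] = [2, -1]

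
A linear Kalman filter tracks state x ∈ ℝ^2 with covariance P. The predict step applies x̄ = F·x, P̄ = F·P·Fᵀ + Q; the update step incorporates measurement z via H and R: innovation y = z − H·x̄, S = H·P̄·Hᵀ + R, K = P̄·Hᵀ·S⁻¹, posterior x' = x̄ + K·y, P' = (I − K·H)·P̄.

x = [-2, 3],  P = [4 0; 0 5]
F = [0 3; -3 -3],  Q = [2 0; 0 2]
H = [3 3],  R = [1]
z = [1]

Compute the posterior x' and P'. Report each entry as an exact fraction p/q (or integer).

x̄ = F·x = [9, -3]
P̄ = F·P·Fᵀ + Q = [47 -45; -45 83]
y = z − H·x̄ = [-17]
S = H·P̄·Hᵀ + R = [361]
K = P̄·Hᵀ·S⁻¹ = [6/361; 6/19]
x' = x̄ + K·y = [3147/361, -159/19]
P' = (I − K·H)·P̄ = [16931/361 -891/19; -891/19 47]

x' = [3147/361, -159/19]
P' = [16931/361 -891/19; -891/19 47]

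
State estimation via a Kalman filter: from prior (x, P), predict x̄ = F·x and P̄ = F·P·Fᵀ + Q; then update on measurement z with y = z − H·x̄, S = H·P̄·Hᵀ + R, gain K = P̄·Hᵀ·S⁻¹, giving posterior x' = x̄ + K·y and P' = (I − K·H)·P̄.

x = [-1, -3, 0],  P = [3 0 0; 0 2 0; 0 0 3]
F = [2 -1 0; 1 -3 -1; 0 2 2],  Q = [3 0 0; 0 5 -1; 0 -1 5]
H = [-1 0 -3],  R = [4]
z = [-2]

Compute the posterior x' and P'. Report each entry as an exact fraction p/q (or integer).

x̄ = F·x = [1, 8, -6]
P̄ = F·P·Fᵀ + Q = [17 12 -4; 12 29 -19; -4 -19 25]
y = z − H·x̄ = [-19]
S = H·P̄·Hᵀ + R = [222]
K = P̄·Hᵀ·S⁻¹ = [-5/222; 15/74; -71/222]
x' = x̄ + K·y = [317/222, 307/74, 17/222]
P' = (I − K·H)·P̄ = [3749/222 963/74 -1243/222; 963/74 1471/74 -341/74; -1243/222 -341/74 509/222]

x' = [317/222, 307/74, 17/222]
P' = [3749/222 963/74 -1243/222; 963/74 1471/74 -341/74; -1243/222 -341/74 509/222]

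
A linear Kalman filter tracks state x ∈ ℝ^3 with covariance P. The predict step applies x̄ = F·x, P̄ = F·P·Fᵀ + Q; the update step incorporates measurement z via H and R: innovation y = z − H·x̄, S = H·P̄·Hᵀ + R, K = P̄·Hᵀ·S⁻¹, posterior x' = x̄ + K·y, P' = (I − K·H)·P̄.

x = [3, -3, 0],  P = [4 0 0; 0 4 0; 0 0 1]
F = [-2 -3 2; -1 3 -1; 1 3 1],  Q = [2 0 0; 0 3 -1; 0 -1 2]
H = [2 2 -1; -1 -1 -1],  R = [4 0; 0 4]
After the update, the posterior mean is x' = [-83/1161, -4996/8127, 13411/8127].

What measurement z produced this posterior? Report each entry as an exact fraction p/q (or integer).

x̄ = F·x = [3, -12, -6]
P̄ = F·P·Fᵀ + Q = [58 -30 -42; -30 44 30; -42 30 43]
S = H·P̄·Hᵀ + R = [263 -29; -29 65]
K = P̄·Hᵀ·S⁻¹ = [484/1161 466/1161; -703/8127 -5815/8127; -2627/8127 -5048/8127]
x' − x̄ = [-3566/1161, 92528/8127, 62173/8127] = K·y
y = (KᵀK)⁻¹·Kᵀ·(x' − x̄) = [9, -17]
z = y + H·x̄ = [9, -17] + [-12, 15] = [-3, -2]

z = [-3, -2]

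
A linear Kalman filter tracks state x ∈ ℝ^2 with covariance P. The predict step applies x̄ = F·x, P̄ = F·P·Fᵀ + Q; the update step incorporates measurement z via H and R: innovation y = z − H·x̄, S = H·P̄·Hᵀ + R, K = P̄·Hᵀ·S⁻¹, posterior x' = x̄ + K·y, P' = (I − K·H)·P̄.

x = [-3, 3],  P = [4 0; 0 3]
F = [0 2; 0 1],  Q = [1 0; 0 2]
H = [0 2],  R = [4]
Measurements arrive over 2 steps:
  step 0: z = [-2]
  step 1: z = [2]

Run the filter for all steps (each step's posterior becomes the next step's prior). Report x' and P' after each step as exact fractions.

step 0: x' = [2, -1/3], P' = [7 1; 1 5/6]
step 1: x' = [-2/23, 15/23], P' = [83/23 10/23; 10/23 17/23]

step 0: x̄ = F·x = [6, 3]
step 0: P̄ = F·P·Fᵀ + Q = [13 6; 6 5]
step 0: y = z − H·x̄ = [-8]
step 0: S = H·P̄·Hᵀ + R = [24]
step 0: K = P̄·Hᵀ·S⁻¹ = [1/2; 5/12]
step 0: x' = x̄ + K·y = [2, -1/3]
step 0: P' = (I − K·H)·P̄ = [7 1; 1 5/6]
step 1: x̄ = F·x = [-2/3, -1/3]
step 1: P̄ = F·P·Fᵀ + Q = [13/3 5/3; 5/3 17/6]
step 1: y = z − H·x̄ = [8/3]
step 1: S = H·P̄·Hᵀ + R = [46/3]
step 1: K = P̄·Hᵀ·S⁻¹ = [5/23; 17/46]
step 1: x' = x̄ + K·y = [-2/23, 15/23]
step 1: P' = (I − K·H)·P̄ = [83/23 10/23; 10/23 17/23]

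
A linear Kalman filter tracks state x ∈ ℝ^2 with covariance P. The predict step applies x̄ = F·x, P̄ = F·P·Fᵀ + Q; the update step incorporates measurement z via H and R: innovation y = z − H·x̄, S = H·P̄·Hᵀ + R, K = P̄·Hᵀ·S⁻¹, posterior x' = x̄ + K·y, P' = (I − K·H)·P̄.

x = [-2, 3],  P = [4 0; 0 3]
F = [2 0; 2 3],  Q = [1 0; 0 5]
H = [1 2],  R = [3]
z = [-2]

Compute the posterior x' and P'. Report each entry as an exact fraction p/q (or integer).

x' = [-374/69, 121/69]
P' = [2291/276 -268/69; -268/69 176/69]

x̄ = F·x = [-4, 5]
P̄ = F·P·Fᵀ + Q = [17 16; 16 48]
y = z − H·x̄ = [-8]
S = H·P̄·Hᵀ + R = [276]
K = P̄·Hᵀ·S⁻¹ = [49/276; 28/69]
x' = x̄ + K·y = [-374/69, 121/69]
P' = (I − K·H)·P̄ = [2291/276 -268/69; -268/69 176/69]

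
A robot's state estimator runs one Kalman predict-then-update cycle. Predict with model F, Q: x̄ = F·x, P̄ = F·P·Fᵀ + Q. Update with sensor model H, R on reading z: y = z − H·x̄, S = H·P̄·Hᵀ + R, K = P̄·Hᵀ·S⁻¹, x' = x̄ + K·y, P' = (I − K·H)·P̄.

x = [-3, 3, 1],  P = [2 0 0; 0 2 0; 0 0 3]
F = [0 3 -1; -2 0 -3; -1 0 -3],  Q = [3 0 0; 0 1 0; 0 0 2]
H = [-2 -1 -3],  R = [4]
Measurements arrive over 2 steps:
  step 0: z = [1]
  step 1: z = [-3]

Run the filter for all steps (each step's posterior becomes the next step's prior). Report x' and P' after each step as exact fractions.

step 0: x' = [856/149, -141/149, -568/149], P' = [10824/745 -5643/745 -5223/745; -5643/745 5211/745 2221/745; -5223/745 2221/745 2931/745]
step 1: x' = [-1171409/292979, -578324/292979, 1282553/292979], P' = [4064289/292979 489480/292979 -2751054/292979; 489480/292979 1378864/292979 -738960/292979; -2751054/292979 -738960/292979 2112496/292979]

step 0: x̄ = F·x = [8, 3, 0]
step 0: P̄ = F·P·Fᵀ + Q = [24 9 9; 9 36 31; 9 31 31]
step 0: y = z − H·x̄ = [20]
step 0: S = H·P̄·Hᵀ + R = [745]
step 0: K = P̄·Hᵀ·S⁻¹ = [-84/745; -147/745; -142/745]
step 0: x' = x̄ + K·y = [856/149, -141/149, -568/149]
step 0: P' = (I − K·H)·P̄ = [10824/745 -5643/745 -5223/745; -5643/745 5211/745 2221/745; -5223/745 2221/745 2931/745]
step 1: x̄ = F·x = [145/149, -8/149, 848/149]
step 1: P̄ = F·P·Fᵀ + Q = [38739/745 12216/745 102/149; 12216/745 7744/745 204/149; 102/149 204/149 1471/149]
step 1: y = z − H·x̄ = [2379/149]
step 1: S = H·P̄·Hᵀ + R = [292979/745]
step 1: K = P̄·Hᵀ·S⁻¹ = [-91224/292979; -35236/292979; -24105/292979]
step 1: x' = x̄ + K·y = [-1171409/292979, -578324/292979, 1282553/292979]
step 1: P' = (I − K·H)·P̄ = [4064289/292979 489480/292979 -2751054/292979; 489480/292979 1378864/292979 -738960/292979; -2751054/292979 -738960/292979 2112496/292979]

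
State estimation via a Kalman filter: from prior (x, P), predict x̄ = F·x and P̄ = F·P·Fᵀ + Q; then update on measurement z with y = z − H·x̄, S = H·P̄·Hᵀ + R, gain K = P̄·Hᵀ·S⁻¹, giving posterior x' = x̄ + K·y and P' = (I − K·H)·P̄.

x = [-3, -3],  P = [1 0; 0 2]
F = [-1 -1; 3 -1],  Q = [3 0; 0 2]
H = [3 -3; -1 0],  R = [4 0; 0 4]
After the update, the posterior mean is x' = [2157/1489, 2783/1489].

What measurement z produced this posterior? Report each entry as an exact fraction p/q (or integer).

z = [-2, -1]

x̄ = F·x = [6, -6]
P̄ = F·P·Fᵀ + Q = [6 -1; -1 13]
S = H·P̄·Hᵀ + R = [193 -21; -21 10]
K = P̄·Hᵀ·S⁻¹ = [84/1489 -717/1489; -399/1489 -689/1489]
x' − x̄ = [-6777/1489, 11717/1489] = K·y
y = (KᵀK)⁻¹·Kᵀ·(x' − x̄) = [-38, 5]
z = y + H·x̄ = [-38, 5] + [36, -6] = [-2, -1]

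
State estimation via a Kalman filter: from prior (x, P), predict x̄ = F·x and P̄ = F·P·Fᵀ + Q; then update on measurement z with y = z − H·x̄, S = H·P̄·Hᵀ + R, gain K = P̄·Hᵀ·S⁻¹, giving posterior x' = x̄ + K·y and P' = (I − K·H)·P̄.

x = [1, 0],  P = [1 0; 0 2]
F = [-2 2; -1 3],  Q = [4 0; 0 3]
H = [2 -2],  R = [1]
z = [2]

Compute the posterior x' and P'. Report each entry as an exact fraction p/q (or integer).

x' = [-66/41, -105/41]
P' = [640/41 638/41; 638/41 646/41]

x̄ = F·x = [-2, -1]
P̄ = F·P·Fᵀ + Q = [16 14; 14 22]
y = z − H·x̄ = [4]
S = H·P̄·Hᵀ + R = [41]
K = P̄·Hᵀ·S⁻¹ = [4/41; -16/41]
x' = x̄ + K·y = [-66/41, -105/41]
P' = (I − K·H)·P̄ = [640/41 638/41; 638/41 646/41]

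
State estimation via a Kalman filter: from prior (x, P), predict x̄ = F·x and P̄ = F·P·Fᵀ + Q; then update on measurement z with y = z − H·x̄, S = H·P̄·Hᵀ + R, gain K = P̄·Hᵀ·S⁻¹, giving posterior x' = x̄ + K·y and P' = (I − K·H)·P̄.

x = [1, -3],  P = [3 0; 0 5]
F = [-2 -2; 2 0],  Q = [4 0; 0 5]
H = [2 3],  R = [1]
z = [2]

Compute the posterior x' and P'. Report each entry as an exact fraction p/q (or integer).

x' = [92/77, -8/77]
P' = [2124/77 -1410/77; -1410/77 1889/154]

x̄ = F·x = [4, 2]
P̄ = F·P·Fᵀ + Q = [36 -12; -12 17]
y = z − H·x̄ = [-12]
S = H·P̄·Hᵀ + R = [154]
K = P̄·Hᵀ·S⁻¹ = [18/77; 27/154]
x' = x̄ + K·y = [92/77, -8/77]
P' = (I − K·H)·P̄ = [2124/77 -1410/77; -1410/77 1889/154]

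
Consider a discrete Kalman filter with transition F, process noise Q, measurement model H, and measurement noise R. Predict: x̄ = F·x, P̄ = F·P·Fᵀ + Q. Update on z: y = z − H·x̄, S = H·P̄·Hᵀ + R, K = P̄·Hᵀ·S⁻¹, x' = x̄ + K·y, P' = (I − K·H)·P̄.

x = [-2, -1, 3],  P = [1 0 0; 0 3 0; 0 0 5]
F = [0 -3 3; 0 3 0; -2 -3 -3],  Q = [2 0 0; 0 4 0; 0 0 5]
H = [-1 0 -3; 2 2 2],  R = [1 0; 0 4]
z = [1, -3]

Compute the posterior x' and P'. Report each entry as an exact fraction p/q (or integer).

x̄ = F·x = [12, -3, -2]
P̄ = F·P·Fᵀ + Q = [74 -27 -18; -27 31 -27; -18 -27 81]
y = z − H·x̄ = [7, -17]
S = H·P̄·Hᵀ + R = [696 -274; -274 172]
K = P̄·Hᵀ·S⁻¹ = [3113/11159 8722/11159; 1493/11159 -606/11159; -4743/11159 -5769/22318]
x' = x̄ + K·y = [7425/11159, -12724/11159, -12965/22318]
P' = (I − K·H)·P̄ = [382150/11159 -236285/11159 -128421/11159; -236285/11159 156809/11159 78264/11159; -128421/11159 78264/11159 44388/11159]

x' = [7425/11159, -12724/11159, -12965/22318]
P' = [382150/11159 -236285/11159 -128421/11159; -236285/11159 156809/11159 78264/11159; -128421/11159 78264/11159 44388/11159]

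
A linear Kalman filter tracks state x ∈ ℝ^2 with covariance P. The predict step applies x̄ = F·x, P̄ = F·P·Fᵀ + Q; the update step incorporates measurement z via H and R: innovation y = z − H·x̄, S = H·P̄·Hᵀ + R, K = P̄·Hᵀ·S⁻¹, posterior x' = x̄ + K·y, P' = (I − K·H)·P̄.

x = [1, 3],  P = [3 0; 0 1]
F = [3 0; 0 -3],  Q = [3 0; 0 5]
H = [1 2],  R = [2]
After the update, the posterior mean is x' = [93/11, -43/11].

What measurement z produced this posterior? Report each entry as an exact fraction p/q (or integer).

z = [1]

x̄ = F·x = [3, -9]
P̄ = F·P·Fᵀ + Q = [30 0; 0 14]
S = H·P̄·Hᵀ + R = [88]
K = P̄·Hᵀ·S⁻¹ = [15/44; 7/22]
x' − x̄ = [60/11, 56/11] = K·y
y = (KᵀK)⁻¹·Kᵀ·(x' − x̄) = [16]
z = y + H·x̄ = [16] + [-15] = [1]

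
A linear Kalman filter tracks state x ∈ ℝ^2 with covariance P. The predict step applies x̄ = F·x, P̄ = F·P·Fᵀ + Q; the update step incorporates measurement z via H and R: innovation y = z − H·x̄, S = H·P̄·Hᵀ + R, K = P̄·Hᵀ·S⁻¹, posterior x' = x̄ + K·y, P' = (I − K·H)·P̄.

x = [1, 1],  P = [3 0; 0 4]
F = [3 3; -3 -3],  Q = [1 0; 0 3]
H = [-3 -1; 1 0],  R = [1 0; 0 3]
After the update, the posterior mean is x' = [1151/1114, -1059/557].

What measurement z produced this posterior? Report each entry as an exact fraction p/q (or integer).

z = [-1, 2]

x̄ = F·x = [6, -6]
P̄ = F·P·Fᵀ + Q = [64 -63; -63 66]
S = H·P̄·Hᵀ + R = [265 -129; -129 67]
K = P̄·Hᵀ·S⁻¹ = [-387/1114 319/1114; 57/557 -414/557]
x' − x̄ = [-5533/1114, 2283/557] = K·y
y = (KᵀK)⁻¹·Kᵀ·(x' − x̄) = [11, -4]
z = y + H·x̄ = [11, -4] + [-12, 6] = [-1, 2]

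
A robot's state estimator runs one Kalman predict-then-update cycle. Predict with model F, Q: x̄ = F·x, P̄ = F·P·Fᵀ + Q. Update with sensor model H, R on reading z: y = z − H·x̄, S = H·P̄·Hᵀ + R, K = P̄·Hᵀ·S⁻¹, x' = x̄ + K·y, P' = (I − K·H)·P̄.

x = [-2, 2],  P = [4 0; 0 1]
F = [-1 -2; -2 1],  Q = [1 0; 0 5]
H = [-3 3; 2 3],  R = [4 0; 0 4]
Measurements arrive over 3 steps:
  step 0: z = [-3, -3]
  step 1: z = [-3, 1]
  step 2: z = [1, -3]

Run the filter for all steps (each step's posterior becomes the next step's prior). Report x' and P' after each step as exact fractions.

step 0: x' = [-2662/19187, -17697/19187], P' = [5904/19187 1020/19187; 1020/19187 4388/19187]
step 1: x' = [23866828/25485501, -5049649/25485501], P' = [21623176/76456503 3576740/76456503; 3576740/76456503 16994572/76456503]
step 2: x' = [-226600365084/293138529787, -152224163067/293138529787], P' = [82588438504/293138529787 13603565460/293138529787; 13603565460/293138529787 65106393948/293138529787]

step 0: x̄ = F·x = [-2, 6]
step 0: P̄ = F·P·Fᵀ + Q = [9 6; 6 22]
step 0: y = z − H·x̄ = [-27, -17]
step 0: S = H·P̄·Hᵀ + R = [175 126; 126 310]
step 0: K = P̄·Hᵀ·S⁻¹ = [-3663/19187 531/2741; 2526/19187 543/2741]
step 0: x' = x̄ + K·y = [-2662/19187, -17697/19187]
step 0: P' = (I − K·H)·P̄ = [5904/19187 1020/19187; 1020/19187 4388/19187]
step 1: x̄ = F·x = [38056/19187, -12373/19187]
step 1: P̄ = F·P·Fᵀ + Q = [46723/19187 6092/19187; 6092/19187 119859/19187]
step 1: y = z − H·x̄ = [93726/19187, -19806/19187]
step 1: S = H·P̄·Hᵀ + R = [1466330/19187 780117/19187; 780117/19187 1415475/19187]
step 1: K = P̄·Hᵀ·S⁻¹ = [-4511609/25485501 13494143/76456503; 3354458/25485501 14534299/76456503]
step 1: x' = x̄ + K·y = [23866828/25485501, -5049649/25485501]
step 1: P' = (I − K·H)·P̄ = [21623176/76456503 3576740/76456503; 3576740/76456503 16994572/76456503]
step 2: x̄ = F·x = [-13767530/25485501, -17594435/8495167]
step 2: P̄ = F·P·Fᵀ + Q = [180364927/76456503 6662476/25485501; 6662476/25485501 52384759/8495167]
step 2: y = z − H·x̄ = [47510942/8495167, 109428472/25485501]
step 2: S = H·P̄·Hᵀ + R = [645833570/8495167 1033671211/25485501; 1033671211/25485501 5510300335/76456503]
step 2: K = P̄·Hᵀ·S⁻¹ = [-51738654783/293138529787 51496893347/293138529787; 38627121366/293138529787 55631578191/293138529787]
step 2: x' = x̄ + K·y = [-226600365084/293138529787, -152224163067/293138529787]
step 2: P' = (I − K·H)·P̄ = [82588438504/293138529787 13603565460/293138529787; 13603565460/293138529787 65106393948/293138529787]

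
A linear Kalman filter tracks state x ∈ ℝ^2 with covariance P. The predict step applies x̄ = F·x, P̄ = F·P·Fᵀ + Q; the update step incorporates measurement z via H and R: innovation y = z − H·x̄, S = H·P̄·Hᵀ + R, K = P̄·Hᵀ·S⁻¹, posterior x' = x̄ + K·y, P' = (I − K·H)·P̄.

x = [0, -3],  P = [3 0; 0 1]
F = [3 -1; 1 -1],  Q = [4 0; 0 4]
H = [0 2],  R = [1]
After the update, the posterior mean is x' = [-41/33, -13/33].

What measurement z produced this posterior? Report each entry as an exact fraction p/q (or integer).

x̄ = F·x = [3, 3]
P̄ = F·P·Fᵀ + Q = [32 10; 10 8]
S = H·P̄·Hᵀ + R = [33]
K = P̄·Hᵀ·S⁻¹ = [20/33; 16/33]
x' − x̄ = [-140/33, -112/33] = K·y
y = (KᵀK)⁻¹·Kᵀ·(x' − x̄) = [-7]
z = y + H·x̄ = [-7] + [6] = [-1]

z = [-1]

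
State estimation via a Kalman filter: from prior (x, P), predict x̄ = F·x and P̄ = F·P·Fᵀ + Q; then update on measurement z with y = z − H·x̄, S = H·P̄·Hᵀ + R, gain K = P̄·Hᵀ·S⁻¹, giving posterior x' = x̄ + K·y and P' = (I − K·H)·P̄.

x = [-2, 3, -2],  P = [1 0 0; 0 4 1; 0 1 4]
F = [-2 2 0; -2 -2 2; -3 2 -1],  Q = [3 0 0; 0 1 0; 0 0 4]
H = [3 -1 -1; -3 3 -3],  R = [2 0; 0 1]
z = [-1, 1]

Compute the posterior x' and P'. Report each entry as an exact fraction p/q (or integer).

x̄ = F·x = [10, -6, 14]
P̄ = F·P·Fᵀ + Q = [23 -8 20; -8 29 -12; 20 -12 29]
y = z − H·x̄ = [-23, 91]
S = H·P̄·Hᵀ + R = [171 -423; -423 1450]
K = P̄·Hᵀ·S⁻¹ = [5977/23007 -228/7669; 2731/69021 866/7669; -15059/69021 -1456/7669]
x' = x̄ + K·y = [30355/23007, 232315/69021, 120187/69021]
P' = (I − K·H)·P̄ = [27940/7669 161549/23007 77957/23007; 161549/23007 967862/69021 480617/69021; 77957/23007 480617/69021 251114/69021]

x' = [30355/23007, 232315/69021, 120187/69021]
P' = [27940/7669 161549/23007 77957/23007; 161549/23007 967862/69021 480617/69021; 77957/23007 480617/69021 251114/69021]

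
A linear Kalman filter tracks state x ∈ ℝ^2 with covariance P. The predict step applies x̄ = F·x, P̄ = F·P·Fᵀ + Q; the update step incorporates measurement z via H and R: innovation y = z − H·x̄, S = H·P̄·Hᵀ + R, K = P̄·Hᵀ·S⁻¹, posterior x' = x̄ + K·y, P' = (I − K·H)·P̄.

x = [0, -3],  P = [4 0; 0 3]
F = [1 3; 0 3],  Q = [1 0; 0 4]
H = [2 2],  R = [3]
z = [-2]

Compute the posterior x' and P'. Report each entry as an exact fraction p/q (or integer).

x' = [-227/471, -295/471]
P' = [1148/471 -971/471; -971/471 1145/471]

x̄ = F·x = [-9, -9]
P̄ = F·P·Fᵀ + Q = [32 27; 27 31]
y = z − H·x̄ = [34]
S = H·P̄·Hᵀ + R = [471]
K = P̄·Hᵀ·S⁻¹ = [118/471; 116/471]
x' = x̄ + K·y = [-227/471, -295/471]
P' = (I − K·H)·P̄ = [1148/471 -971/471; -971/471 1145/471]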